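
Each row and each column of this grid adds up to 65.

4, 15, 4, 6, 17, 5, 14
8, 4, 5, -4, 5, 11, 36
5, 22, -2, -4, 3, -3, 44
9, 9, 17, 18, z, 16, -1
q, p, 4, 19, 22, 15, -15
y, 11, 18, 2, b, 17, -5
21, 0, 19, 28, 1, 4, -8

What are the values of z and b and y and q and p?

z = -3, b = 20, y = 2, q = 16, p = 4

The known cells in row 4 total 68, leaving 65 − 68 = -3 for the blank.
The known cells in column 5 total 45, leaving 65 − 45 = 20 for the blank.
The known cells in row 6 total 63, leaving 65 − 63 = 2 for the blank.
The known cells in column 1 total 49, leaving 65 − 49 = 16 for the blank.
The known cells in row 5 total 61, leaving 65 − 61 = 4 for the blank.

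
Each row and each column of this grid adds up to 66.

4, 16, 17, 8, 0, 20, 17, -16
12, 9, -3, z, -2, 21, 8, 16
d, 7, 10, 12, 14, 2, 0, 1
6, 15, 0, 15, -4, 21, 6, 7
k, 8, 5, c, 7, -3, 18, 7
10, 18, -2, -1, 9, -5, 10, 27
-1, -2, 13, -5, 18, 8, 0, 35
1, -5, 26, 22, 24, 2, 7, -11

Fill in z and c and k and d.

z = 5, c = 10, k = 14, d = 20

The known cells in row 3 total 46, leaving 66 − 46 = 20 for the blank.
The known cells in column 1 total 52, leaving 66 − 52 = 14 for the blank.
The known cells in row 2 total 61, leaving 66 − 61 = 5 for the blank.
The known cells in row 5 total 56, leaving 66 − 56 = 10 for the blank.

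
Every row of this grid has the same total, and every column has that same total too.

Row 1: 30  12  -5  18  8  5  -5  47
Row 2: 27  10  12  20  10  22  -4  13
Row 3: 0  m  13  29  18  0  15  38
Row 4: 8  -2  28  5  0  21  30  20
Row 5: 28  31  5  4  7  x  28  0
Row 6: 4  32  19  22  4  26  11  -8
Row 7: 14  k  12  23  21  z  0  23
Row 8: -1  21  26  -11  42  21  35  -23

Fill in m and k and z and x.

Rows 1 and 2 both sum to 110, so that's the common total.
Row 5: 28 + 31 + 5 + 4 + 7 + 28 + 0 = 103, so its missing entry is 110 − 103 = 7.
Row 3: 0 + 13 + 29 + 18 + 0 + 15 + 38 = 113, so its missing entry is 110 − 113 = -3.
Column 2: 12 + 10 − 3 − 2 + 31 + 32 + 21 = 101, so its missing entry is 110 − 101 = 9.
Row 7: 14 + 9 + 12 + 23 + 21 + 0 + 23 = 102, so its missing entry is 110 − 102 = 8.

m = -3, k = 9, z = 8, x = 7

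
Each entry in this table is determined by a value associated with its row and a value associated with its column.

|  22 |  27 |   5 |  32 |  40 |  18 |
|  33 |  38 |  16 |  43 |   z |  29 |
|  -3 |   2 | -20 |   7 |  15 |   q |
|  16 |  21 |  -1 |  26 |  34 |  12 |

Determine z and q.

The difference between any two rows is the same in every column — this is an addition table with the headers hidden.
Row 2 minus row 1 is 33 − 22 = 11, so its entry in column 5 is 40 + 11 = 51.
Row 3 minus row 1 is -3 − 22 = -25, so its entry in column 6 is 18 + (-25) = -7.

z = 51, q = -7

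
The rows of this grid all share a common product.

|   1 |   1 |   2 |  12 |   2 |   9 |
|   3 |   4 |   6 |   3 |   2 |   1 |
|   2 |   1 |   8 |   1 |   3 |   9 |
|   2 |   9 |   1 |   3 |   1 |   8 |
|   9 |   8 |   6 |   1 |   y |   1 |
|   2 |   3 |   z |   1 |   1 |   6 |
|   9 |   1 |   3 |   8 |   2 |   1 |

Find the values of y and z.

y = 1, z = 12

Rows 1 and 7 each multiply to 432, so every row has product 432.
Row 5: 9×8×6×1×1 = 432, so the missing entry is 432 ÷ 432 = 1.
Row 6: 2×3×1×1×6 = 36, so the missing entry is 432 ÷ 36 = 12.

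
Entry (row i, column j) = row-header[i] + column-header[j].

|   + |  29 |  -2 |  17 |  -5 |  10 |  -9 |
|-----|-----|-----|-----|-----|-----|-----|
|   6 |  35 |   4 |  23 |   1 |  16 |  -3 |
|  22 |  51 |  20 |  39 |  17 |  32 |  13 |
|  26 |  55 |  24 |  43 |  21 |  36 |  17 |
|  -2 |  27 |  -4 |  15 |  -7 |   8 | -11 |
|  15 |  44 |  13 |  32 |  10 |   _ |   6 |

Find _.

25

15 + 10 = 25.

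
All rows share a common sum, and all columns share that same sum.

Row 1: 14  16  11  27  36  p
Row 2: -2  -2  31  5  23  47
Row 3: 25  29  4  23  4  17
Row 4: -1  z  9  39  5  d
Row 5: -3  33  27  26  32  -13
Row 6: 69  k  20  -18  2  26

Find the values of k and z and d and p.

Rows 2 and 3 both sum to 102, so that's the common total.
Row 6 has 69 + 20 − 18 + 2 + 26 = 99; the blank must be 102 − 99 = 3.
Column 2 has 16 − 2 + 29 + 33 + 3 = 79; the blank must be 102 − 79 = 23.
Row 4 has -1 + 23 + 9 + 39 + 5 = 75; the blank must be 102 − 75 = 27.
Row 1 has 14 + 16 + 11 + 27 + 36 = 104; the blank must be 102 − 104 = -2.

k = 3, z = 23, d = 27, p = -2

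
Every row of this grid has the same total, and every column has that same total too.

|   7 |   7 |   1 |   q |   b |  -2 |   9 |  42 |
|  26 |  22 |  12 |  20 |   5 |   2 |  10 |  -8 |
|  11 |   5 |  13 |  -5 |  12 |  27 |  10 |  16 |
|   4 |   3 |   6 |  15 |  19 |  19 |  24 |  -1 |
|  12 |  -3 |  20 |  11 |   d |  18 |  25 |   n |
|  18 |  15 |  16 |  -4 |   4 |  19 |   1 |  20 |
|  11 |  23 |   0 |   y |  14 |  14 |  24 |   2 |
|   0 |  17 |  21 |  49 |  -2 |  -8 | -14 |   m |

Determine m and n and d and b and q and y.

Rows 2 and 3 both sum to 89, so that's the common total.
Row 8: 0 + 17 + 21 + 49 − 2 − 8 − 14 = 63, so its missing entry is 89 − 63 = 26.
Row 7: 11 + 23 + 0 + 14 + 14 + 24 + 2 = 88, so its missing entry is 89 − 88 = 1.
Column 4: 20 − 5 + 15 + 11 − 4 + 1 + 49 = 87, so its missing entry is 89 − 87 = 2.
Row 1: 7 + 7 + 1 + 2 − 2 + 9 + 42 = 66, so its missing entry is 89 − 66 = 23.
Column 5: 23 + 5 + 12 + 19 + 4 + 14 − 2 = 75, so its missing entry is 89 − 75 = 14.
Row 5: 12 − 3 + 20 + 11 + 14 + 18 + 25 = 97, so its missing entry is 89 − 97 = -8.

m = 26, n = -8, d = 14, b = 23, q = 2, y = 1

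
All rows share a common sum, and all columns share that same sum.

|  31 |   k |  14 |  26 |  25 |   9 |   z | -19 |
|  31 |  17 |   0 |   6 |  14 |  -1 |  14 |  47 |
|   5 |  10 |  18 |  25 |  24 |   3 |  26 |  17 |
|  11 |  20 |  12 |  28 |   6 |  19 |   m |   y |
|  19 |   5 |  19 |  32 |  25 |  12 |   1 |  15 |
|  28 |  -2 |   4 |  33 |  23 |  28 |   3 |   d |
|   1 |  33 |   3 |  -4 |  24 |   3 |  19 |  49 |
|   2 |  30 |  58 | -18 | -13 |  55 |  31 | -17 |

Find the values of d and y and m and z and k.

Rows 2 and 3 both sum to 128, so that's the common total.
Column 2: 17 + 10 + 20 + 5 − 2 + 33 + 30 = 113, so its missing entry is 128 − 113 = 15.
Row 6: 28 − 2 + 4 + 33 + 23 + 28 + 3 = 117, so its missing entry is 128 − 117 = 11.
Column 8: -19 + 47 + 17 + 15 + 11 + 49 − 17 = 103, so its missing entry is 128 − 103 = 25.
Row 1: 31 + 15 + 14 + 26 + 25 + 9 − 19 = 101, so its missing entry is 128 − 101 = 27.
Row 4: 11 + 20 + 12 + 28 + 6 + 19 + 25 = 121, so its missing entry is 128 − 121 = 7.

d = 11, y = 25, m = 7, z = 27, k = 15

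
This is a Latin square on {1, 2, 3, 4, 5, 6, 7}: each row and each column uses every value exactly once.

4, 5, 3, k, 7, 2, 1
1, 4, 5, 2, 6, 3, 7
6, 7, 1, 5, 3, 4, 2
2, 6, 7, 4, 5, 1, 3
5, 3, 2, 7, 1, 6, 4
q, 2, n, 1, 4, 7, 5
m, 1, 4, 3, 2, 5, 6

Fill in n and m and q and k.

At (row 6, col 3): column 3 already has {1, 2, 3, 4, 5, 7}, so the value is 6.
At (row 1, col 4): row 1 already has {1, 2, 3, 4, 5, 7}, so the value is 6.
At (row 6, col 1): row 6 already has {1, 2, 4, 5, 6, 7}, so the value is 3.
At (row 7, col 1): row 7 already has {1, 2, 3, 4, 5, 6}, so the value is 7.

n = 6, m = 7, q = 3, k = 6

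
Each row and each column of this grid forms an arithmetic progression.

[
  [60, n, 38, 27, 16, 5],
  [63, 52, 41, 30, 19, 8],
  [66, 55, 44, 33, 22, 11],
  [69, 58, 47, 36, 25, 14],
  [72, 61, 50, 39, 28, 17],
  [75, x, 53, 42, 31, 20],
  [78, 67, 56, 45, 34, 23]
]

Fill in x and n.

x = 64, n = 49

Along each row the entries change by -11 per step; down each column they change by 3.
Row 6: from 75 at column 1, stepping by -11 to column 2 gives 64.
Row 1: from 60 at column 1, stepping by -11 to column 2 gives 49.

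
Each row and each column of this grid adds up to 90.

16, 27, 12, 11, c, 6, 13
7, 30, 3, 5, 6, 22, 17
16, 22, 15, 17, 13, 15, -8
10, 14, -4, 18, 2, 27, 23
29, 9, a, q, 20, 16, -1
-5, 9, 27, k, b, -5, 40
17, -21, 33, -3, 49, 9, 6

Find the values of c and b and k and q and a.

c = 5, b = -5, k = 29, q = 13, a = 4

The known cells in row 1 total 85, leaving 90 − 85 = 5 for the blank.
The known cells in column 5 total 95, leaving 90 − 95 = -5 for the blank.
The known cells in column 3 total 86, leaving 90 − 86 = 4 for the blank.
The known cells in row 5 total 77, leaving 90 − 77 = 13 for the blank.
The known cells in row 6 total 61, leaving 90 − 61 = 29 for the blank.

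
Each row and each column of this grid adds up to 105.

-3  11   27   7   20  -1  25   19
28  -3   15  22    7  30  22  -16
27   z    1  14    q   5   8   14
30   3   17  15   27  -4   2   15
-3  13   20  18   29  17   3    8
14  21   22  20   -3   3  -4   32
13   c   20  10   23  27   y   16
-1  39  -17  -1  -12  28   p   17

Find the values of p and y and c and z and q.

p = 52, y = -3, c = -1, z = 22, q = 14

The known cells in column 5 total 91, leaving 105 − 91 = 14 for the blank.
The known cells in row 3 total 83, leaving 105 − 83 = 22 for the blank.
The known cells in column 2 total 106, leaving 105 − 106 = -1 for the blank.
The known cells in row 8 total 53, leaving 105 − 53 = 52 for the blank.
The known cells in row 7 total 108, leaving 105 − 108 = -3 for the blank.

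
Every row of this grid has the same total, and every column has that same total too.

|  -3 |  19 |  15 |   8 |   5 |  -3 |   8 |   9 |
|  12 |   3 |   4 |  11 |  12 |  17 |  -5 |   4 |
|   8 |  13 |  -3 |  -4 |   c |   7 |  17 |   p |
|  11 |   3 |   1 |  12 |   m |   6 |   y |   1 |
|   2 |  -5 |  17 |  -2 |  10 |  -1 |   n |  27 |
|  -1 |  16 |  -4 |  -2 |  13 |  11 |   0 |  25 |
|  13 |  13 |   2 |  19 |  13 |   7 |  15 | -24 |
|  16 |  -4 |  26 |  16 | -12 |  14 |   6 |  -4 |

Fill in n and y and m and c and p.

Rows 1 and 2 both sum to 58, so that's the common total.
Column 8 has 9 + 4 + 1 + 27 + 25 − 24 − 4 = 38; the blank must be 58 − 38 = 20.
Row 3 has 8 + 13 − 3 − 4 + 7 + 17 + 20 = 58; the blank must be 58 − 58 = 0.
Column 5 has 5 + 12 + 0 + 10 + 13 + 13 − 12 = 41; the blank must be 58 − 41 = 17.
Row 5 has 2 − 5 + 17 − 2 + 10 − 1 + 27 = 48; the blank must be 58 − 48 = 10.
Row 4 has 11 + 3 + 1 + 12 + 17 + 6 + 1 = 51; the blank must be 58 − 51 = 7.

n = 10, y = 7, m = 17, c = 0, p = 20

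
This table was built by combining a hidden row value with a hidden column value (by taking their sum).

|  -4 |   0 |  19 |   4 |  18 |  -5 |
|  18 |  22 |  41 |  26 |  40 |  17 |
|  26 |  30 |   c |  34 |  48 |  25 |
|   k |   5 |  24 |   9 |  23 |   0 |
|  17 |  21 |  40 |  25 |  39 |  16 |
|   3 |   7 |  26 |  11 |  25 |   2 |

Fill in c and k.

The difference between any two rows is the same in every column — this is an addition table with the headers hidden.
Row 3 minus row 1 is 25 − (-5) = 30, so its entry in column 3 is 19 + 30 = 49.
Row 4 minus row 1 is 0 − (-5) = 5, so its entry in column 1 is -4 + 5 = 1.

c = 49, k = 1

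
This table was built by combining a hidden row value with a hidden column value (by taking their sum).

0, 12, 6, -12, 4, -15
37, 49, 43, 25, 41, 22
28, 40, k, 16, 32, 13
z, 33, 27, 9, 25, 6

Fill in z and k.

The difference between any two rows is the same in every column — this is an addition table with the headers hidden.
Row 4 minus row 1 is 33 − 12 = 21, so its entry in column 1 is 0 + 21 = 21.
Row 3 minus row 1 is 40 − 12 = 28, so its entry in column 3 is 6 + 28 = 34.

z = 21, k = 34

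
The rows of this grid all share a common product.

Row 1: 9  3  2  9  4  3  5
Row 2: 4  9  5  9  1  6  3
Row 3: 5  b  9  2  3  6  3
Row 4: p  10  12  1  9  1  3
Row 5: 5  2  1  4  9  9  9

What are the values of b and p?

Rows 1 and 5 each multiply to 29160, so every row has product 29160.
Row 3: 5×9×2×3×6×3 = 4860, so the missing entry is 29160 ÷ 4860 = 6.
Row 4: 10×12×1×9×1×3 = 3240, so the missing entry is 29160 ÷ 3240 = 9.

b = 6, p = 9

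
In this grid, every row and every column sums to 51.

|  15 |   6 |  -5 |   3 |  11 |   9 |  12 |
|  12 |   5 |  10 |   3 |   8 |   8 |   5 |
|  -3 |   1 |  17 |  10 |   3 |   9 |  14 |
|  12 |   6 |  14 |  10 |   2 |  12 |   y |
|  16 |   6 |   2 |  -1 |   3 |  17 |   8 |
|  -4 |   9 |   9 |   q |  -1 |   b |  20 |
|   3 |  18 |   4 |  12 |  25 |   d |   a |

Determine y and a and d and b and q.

y = -5, a = -3, d = -8, b = 4, q = 14

The known cells in column 4 total 37, leaving 51 − 37 = 14 for the blank.
The known cells in row 6 total 47, leaving 51 − 47 = 4 for the blank.
The known cells in column 6 total 59, leaving 51 − 59 = -8 for the blank.
The known cells in row 4 total 56, leaving 51 − 56 = -5 for the blank.
The known cells in row 7 total 54, leaving 51 − 54 = -3 for the blank.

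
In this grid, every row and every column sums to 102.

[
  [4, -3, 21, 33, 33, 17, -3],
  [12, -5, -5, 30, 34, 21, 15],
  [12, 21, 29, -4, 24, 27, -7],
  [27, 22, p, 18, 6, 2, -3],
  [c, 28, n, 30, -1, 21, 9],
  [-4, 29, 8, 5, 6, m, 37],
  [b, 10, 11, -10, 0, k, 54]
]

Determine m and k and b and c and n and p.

m = 21, k = -7, b = 44, c = 7, n = 8, p = 30

Row 6 has -4 + 29 + 8 + 5 + 6 + 37 = 81; the blank must be 102 − 81 = 21.
Column 6 has 17 + 21 + 27 + 2 + 21 + 21 = 109; the blank must be 102 − 109 = -7.
Row 7 has 10 + 11 − 10 + 0 − 7 + 54 = 58; the blank must be 102 − 58 = 44.
Column 1 has 4 + 12 + 12 + 27 − 4 + 44 = 95; the blank must be 102 − 95 = 7.
Row 5 has 7 + 28 + 30 − 1 + 21 + 9 = 94; the blank must be 102 − 94 = 8.
Row 4 has 27 + 22 + 18 + 6 + 2 − 3 = 72; the blank must be 102 − 72 = 30.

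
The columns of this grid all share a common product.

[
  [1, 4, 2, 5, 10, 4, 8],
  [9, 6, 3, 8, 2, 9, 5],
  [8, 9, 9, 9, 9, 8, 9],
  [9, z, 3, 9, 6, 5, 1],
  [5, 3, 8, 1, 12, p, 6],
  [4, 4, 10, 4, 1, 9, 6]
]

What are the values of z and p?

z = 5, p = 1

Columns 3 and 4 each multiply to 12960, so every column has product 12960.
Column 2: 4×6×9×3×4 = 2592, so the missing entry is 12960 ÷ 2592 = 5.
Column 6: 4×9×8×5×9 = 12960, so the missing entry is 12960 ÷ 12960 = 1.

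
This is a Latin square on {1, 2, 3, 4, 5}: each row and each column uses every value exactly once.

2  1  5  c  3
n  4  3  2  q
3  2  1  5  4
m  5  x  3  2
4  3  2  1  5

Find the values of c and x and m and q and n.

Cell (1,4): row 1 already has {1, 2, 3, 5} → 4.
Cell (2,5): column 5 already has {2, 3, 4, 5} → 1.
For row 2, column 1: row 2 already has {1, 2, 3, 4}; that leaves 5.
Cell (4,1): column 1 already has {2, 3, 4, 5} → 1.
Cell (4,3): row 4 already has {1, 2, 3, 5} → 4.

c = 4, x = 4, m = 1, q = 1, n = 5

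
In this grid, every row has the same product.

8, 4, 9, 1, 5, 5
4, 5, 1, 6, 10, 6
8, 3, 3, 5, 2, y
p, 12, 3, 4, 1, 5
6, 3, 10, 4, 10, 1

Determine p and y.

p = 10, y = 10

Rows 1 and 2 each multiply to 7200, so every row has product 7200.
Row 4: 12×3×4×1×5 = 720, so the missing entry is 7200 ÷ 720 = 10.
Row 3: 8×3×3×5×2 = 720, so the missing entry is 7200 ÷ 720 = 10.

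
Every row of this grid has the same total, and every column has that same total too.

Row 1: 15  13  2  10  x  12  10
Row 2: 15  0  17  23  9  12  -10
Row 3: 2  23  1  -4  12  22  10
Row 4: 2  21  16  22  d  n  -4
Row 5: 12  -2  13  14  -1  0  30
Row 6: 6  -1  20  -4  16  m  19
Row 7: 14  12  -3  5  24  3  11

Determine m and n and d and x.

m = 10, n = 7, d = 2, x = 4

Rows 2 and 3 both sum to 66, so that's the common total.
The known cells in row 6 total 56, leaving 66 − 56 = 10 for the blank.
The known cells in row 1 total 62, leaving 66 − 62 = 4 for the blank.
The known cells in column 5 total 64, leaving 66 − 64 = 2 for the blank.
The known cells in row 4 total 59, leaving 66 − 59 = 7 for the blank.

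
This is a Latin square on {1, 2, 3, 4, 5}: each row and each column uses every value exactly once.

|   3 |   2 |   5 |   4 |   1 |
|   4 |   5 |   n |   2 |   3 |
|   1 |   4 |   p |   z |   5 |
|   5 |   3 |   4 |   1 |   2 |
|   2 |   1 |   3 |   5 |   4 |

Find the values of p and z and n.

p = 2, z = 3, n = 1

For row 3, column 4: column 4 already has {1, 2, 4, 5}; that leaves 3.
For row 2, column 3: row 2 already has {2, 3, 4, 5}; that leaves 1.
For row 3, column 3: row 3 already has {1, 3, 4, 5}; that leaves 2.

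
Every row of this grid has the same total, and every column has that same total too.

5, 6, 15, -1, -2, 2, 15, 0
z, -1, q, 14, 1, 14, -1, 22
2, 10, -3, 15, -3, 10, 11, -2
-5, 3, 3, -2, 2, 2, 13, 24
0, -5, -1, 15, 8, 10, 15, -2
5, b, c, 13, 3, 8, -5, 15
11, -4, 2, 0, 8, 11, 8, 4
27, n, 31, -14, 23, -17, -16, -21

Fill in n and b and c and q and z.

n = 27, b = 4, c = -3, q = -4, z = -5

Rows 1 and 3 both sum to 40, so that's the common total.
The known cells in row 8 total 13, leaving 40 − 13 = 27 for the blank.
The known cells in column 2 total 36, leaving 40 − 36 = 4 for the blank.
The known cells in column 1 total 45, leaving 40 − 45 = -5 for the blank.
The known cells in row 2 total 44, leaving 40 − 44 = -4 for the blank.
The known cells in row 6 total 43, leaving 40 − 43 = -3 for the blank.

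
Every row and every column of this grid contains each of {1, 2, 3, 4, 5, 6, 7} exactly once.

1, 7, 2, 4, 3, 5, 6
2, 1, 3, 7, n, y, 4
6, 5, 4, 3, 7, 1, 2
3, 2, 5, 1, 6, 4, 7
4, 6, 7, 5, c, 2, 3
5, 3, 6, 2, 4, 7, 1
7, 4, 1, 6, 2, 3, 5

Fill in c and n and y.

c = 1, n = 5, y = 6

Cell (5,5): row 5 already has {2, 3, 4, 5, 6, 7} → 1.
At (row 2, col 5): column 5 already has {1, 2, 3, 4, 6, 7}, so the value is 5.
Cell (2,6): row 2 already has {1, 2, 3, 4, 5, 7} → 6.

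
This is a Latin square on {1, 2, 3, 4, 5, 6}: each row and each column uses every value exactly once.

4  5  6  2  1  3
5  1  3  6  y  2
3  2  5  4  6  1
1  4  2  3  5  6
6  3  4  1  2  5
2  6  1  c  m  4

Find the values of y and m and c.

For row 6, column 4: column 4 already has {1, 2, 3, 4, 6}; that leaves 5.
For row 6, column 5: row 6 already has {1, 2, 4, 5, 6}; that leaves 3.
At (row 2, col 5): row 2 already has {1, 2, 3, 5, 6}, so the value is 4.

y = 4, m = 3, c = 5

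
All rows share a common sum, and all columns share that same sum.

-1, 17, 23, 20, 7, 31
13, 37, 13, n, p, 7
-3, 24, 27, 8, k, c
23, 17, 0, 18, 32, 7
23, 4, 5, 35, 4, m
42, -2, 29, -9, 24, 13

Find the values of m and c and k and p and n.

Rows 1 and 4 both sum to 97, so that's the common total.
Row 5 has 23 + 4 + 5 + 35 + 4 = 71; the blank must be 97 − 71 = 26.
Column 6 has 31 + 7 + 7 + 26 + 13 = 84; the blank must be 97 − 84 = 13.
Row 3 has -3 + 24 + 27 + 8 + 13 = 69; the blank must be 97 − 69 = 28.
Column 5 has 7 + 28 + 32 + 4 + 24 = 95; the blank must be 97 − 95 = 2.
Row 2 has 13 + 37 + 13 + 2 + 7 = 72; the blank must be 97 − 72 = 25.

m = 26, c = 13, k = 28, p = 2, n = 25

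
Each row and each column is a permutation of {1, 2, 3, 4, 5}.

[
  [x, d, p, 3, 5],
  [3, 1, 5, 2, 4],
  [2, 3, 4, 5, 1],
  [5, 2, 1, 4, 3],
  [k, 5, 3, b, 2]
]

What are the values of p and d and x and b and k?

For row 1, column 2: column 2 already has {1, 2, 3, 5}; that leaves 4.
For row 5, column 4: column 4 already has {2, 3, 4, 5}; that leaves 1.
At (row 5, col 1): row 5 already has {1, 2, 3, 5}, so the value is 4.
At (row 1, col 1): column 1 already has {2, 3, 4, 5}, so the value is 1.
Cell (1,3): row 1 already has {1, 3, 4, 5} → 2.

p = 2, d = 4, x = 1, b = 1, k = 4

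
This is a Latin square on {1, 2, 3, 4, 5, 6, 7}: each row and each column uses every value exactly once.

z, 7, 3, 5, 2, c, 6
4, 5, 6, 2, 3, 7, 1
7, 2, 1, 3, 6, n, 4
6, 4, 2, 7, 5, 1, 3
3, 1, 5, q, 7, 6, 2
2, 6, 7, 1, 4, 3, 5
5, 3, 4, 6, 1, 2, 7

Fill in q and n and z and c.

For row 5, column 4: row 5 already has {1, 2, 3, 5, 6, 7}; that leaves 4.
At (row 3, col 6): row 3 already has {1, 2, 3, 4, 6, 7}, so the value is 5.
For row 1, column 6: column 6 already has {1, 2, 3, 5, 6, 7}; that leaves 4.
Cell (1,1): row 1 already has {2, 3, 4, 5, 6, 7} → 1.

q = 4, n = 5, z = 1, c = 4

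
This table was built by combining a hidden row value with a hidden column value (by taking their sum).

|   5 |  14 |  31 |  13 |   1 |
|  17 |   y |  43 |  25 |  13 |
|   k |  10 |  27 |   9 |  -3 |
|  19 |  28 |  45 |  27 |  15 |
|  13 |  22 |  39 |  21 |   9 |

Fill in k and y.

k = 1, y = 26

The difference between any two rows is the same in every column — this is an addition table with the headers hidden.
Row 3 minus row 1 is 27 − 31 = -4, so its entry in column 1 is 5 + (-4) = 1.
Row 2 minus row 1 is 43 − 31 = 12, so its entry in column 2 is 14 + 12 = 26.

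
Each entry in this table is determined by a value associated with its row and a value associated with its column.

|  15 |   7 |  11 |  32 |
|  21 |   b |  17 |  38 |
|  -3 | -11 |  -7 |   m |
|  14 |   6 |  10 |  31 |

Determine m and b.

The difference between any two rows is the same in every column — this is an addition table with the headers hidden.
Row 3 minus row 1 is -7 − 11 = -18, so its entry in column 4 is 32 + (-18) = 14.
Row 2 minus row 1 is 17 − 11 = 6, so its entry in column 2 is 7 + 6 = 13.

m = 14, b = 13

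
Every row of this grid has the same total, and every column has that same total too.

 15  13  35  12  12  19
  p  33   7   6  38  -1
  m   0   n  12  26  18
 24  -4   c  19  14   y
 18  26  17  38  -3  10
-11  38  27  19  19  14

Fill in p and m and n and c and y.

p = 23, m = 37, n = 13, c = 7, y = 46

Rows 1 and 5 both sum to 106, so that's the common total.
Row 2 has 33 + 7 + 6 + 38 − 1 = 83; the blank must be 106 − 83 = 23.
Column 1 has 15 + 23 + 24 + 18 − 11 = 69; the blank must be 106 − 69 = 37.
Row 3 has 37 + 0 + 12 + 26 + 18 = 93; the blank must be 106 − 93 = 13.
Column 3 has 35 + 7 + 13 + 17 + 27 = 99; the blank must be 106 − 99 = 7.
Row 4 has 24 − 4 + 7 + 19 + 14 = 60; the blank must be 106 − 60 = 46.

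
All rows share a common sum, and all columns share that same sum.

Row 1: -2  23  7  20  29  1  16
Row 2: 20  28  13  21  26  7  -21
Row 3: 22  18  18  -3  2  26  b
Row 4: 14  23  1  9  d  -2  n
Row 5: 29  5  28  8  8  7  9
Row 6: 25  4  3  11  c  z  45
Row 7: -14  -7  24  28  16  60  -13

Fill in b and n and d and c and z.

b = 11, n = 47, d = 2, c = 11, z = -5

Rows 1 and 2 both sum to 94, so that's the common total.
Column 6: 1 + 7 + 26 − 2 + 7 + 60 = 99, so its missing entry is 94 − 99 = -5.
Row 6: 25 + 4 + 3 + 11 − 5 + 45 = 83, so its missing entry is 94 − 83 = 11.
Column 5: 29 + 26 + 2 + 8 + 11 + 16 = 92, so its missing entry is 94 − 92 = 2.
Row 3: 22 + 18 + 18 − 3 + 2 + 26 = 83, so its missing entry is 94 − 83 = 11.
Row 4: 14 + 23 + 1 + 9 + 2 − 2 = 47, so its missing entry is 94 − 47 = 47.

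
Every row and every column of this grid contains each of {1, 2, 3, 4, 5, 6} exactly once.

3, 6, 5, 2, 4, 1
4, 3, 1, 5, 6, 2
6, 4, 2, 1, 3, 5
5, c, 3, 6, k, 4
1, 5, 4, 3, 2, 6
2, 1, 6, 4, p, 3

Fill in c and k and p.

c = 2, k = 1, p = 5

Cell (4,2): column 2 already has {1, 3, 4, 5, 6} → 2.
Cell (6,5): row 6 already has {1, 2, 3, 4, 6} → 5.
At (row 4, col 5): row 4 already has {2, 3, 4, 5, 6}, so the value is 1.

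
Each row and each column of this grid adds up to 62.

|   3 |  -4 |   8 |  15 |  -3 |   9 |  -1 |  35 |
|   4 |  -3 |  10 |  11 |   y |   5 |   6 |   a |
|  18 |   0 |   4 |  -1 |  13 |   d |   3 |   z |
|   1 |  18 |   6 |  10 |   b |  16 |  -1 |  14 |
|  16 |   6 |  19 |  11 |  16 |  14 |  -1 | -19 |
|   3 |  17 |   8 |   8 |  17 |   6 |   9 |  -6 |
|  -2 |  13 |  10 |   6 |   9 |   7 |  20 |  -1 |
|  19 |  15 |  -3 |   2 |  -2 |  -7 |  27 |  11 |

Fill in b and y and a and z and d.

Row 4 has 1 + 18 + 6 + 10 + 16 − 1 + 14 = 64; the blank must be 62 − 64 = -2.
Column 5 has -3 + 13 − 2 + 16 + 17 + 9 − 2 = 48; the blank must be 62 − 48 = 14.
Row 2 has 4 − 3 + 10 + 11 + 14 + 5 + 6 = 47; the blank must be 62 − 47 = 15.
Column 8 has 35 + 15 + 14 − 19 − 6 − 1 + 11 = 49; the blank must be 62 − 49 = 13.
Row 3 has 18 + 0 + 4 − 1 + 13 + 3 + 13 = 50; the blank must be 62 − 50 = 12.

b = -2, y = 14, a = 15, z = 13, d = 12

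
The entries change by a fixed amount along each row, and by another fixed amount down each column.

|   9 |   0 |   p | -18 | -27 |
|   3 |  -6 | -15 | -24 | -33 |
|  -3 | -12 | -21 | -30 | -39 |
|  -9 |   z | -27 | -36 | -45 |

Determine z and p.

Along each row the entries change by -9 per step; down each column they change by -6.
Row 4: from -9 at column 1, stepping by -9 to column 2 gives -18.
Row 1: from 9 at column 1, stepping by -9 to column 3 gives -9.

z = -18, p = -9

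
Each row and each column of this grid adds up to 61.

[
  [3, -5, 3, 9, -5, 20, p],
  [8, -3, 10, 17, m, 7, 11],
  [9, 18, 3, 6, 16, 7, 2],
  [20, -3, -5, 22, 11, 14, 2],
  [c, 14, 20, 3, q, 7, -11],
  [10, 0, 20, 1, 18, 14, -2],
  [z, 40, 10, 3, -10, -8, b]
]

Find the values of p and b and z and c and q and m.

p = 36, b = 23, z = 3, c = 8, q = 20, m = 11

The known cells in row 2 total 50, leaving 61 − 50 = 11 for the blank.
The known cells in column 5 total 41, leaving 61 − 41 = 20 for the blank.
The known cells in row 5 total 53, leaving 61 − 53 = 8 for the blank.
The known cells in row 1 total 25, leaving 61 − 25 = 36 for the blank.
The known cells in column 1 total 58, leaving 61 − 58 = 3 for the blank.
The known cells in row 7 total 38, leaving 61 − 38 = 23 for the blank.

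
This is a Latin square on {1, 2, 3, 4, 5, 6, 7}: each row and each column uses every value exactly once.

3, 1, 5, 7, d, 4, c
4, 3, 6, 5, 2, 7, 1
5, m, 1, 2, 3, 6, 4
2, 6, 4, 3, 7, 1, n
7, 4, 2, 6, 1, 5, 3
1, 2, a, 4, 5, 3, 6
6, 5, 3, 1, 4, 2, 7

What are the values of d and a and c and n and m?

d = 6, a = 7, c = 2, n = 5, m = 7

For row 1, column 5: column 5 already has {1, 2, 3, 4, 5, 7}; that leaves 6.
Cell (3,2): row 3 already has {1, 2, 3, 4, 5, 6} → 7.
Cell (1,7): row 1 already has {1, 3, 4, 5, 6, 7} → 2.
For row 4, column 7: row 4 already has {1, 2, 3, 4, 6, 7}; that leaves 5.
For row 6, column 3: row 6 already has {1, 2, 3, 4, 5, 6}; that leaves 7.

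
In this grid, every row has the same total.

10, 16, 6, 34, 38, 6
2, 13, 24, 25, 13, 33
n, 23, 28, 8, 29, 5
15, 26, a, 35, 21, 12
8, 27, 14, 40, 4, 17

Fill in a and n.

a = 1, n = 17

Row 1 sums to 110 and so does row 2; that's the common total.
In row 4 the known cells total 109, leaving 110 − 109 = 1.
In row 3 the known cells total 93, leaving 110 − 93 = 17.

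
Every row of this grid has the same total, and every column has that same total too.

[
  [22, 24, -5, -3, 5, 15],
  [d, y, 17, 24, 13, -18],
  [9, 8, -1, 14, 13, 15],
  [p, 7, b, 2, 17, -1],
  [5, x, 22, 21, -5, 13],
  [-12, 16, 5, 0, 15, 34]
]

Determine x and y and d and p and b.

x = 2, y = 1, d = 21, p = 13, b = 20

Rows 1 and 3 both sum to 58, so that's the common total.
Column 3: -5 + 17 − 1 + 22 + 5 = 38, so its missing entry is 58 − 38 = 20.
Row 4: 7 + 20 + 2 + 17 − 1 = 45, so its missing entry is 58 − 45 = 13.
Column 1: 22 + 9 + 13 + 5 − 12 = 37, so its missing entry is 58 − 37 = 21.
Row 2: 21 + 17 + 24 + 13 − 18 = 57, so its missing entry is 58 − 57 = 1.
Row 5: 5 + 22 + 21 − 5 + 13 = 56, so its missing entry is 58 − 56 = 2.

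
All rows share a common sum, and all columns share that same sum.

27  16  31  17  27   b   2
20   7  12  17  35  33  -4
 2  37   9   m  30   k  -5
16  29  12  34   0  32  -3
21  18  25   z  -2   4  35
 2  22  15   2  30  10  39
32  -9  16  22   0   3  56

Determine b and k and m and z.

Rows 2 and 4 both sum to 120, so that's the common total.
The known cells in row 1 total 120, leaving 120 − 120 = 0 for the blank.
The known cells in column 6 total 82, leaving 120 − 82 = 38 for the blank.
The known cells in row 3 total 111, leaving 120 − 111 = 9 for the blank.
The known cells in row 5 total 101, leaving 120 − 101 = 19 for the blank.

b = 0, k = 38, m = 9, z = 19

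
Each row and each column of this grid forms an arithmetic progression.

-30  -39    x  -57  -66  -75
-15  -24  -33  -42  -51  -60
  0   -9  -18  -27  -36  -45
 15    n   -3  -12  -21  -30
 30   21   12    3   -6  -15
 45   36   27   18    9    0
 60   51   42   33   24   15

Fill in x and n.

x = -48, n = 6

Along each row the entries change by -9 per step; down each column they change by 15.
Row 1: from -30 at column 1, stepping by -9 to column 3 gives -48.
Row 4: from 15 at column 1, stepping by -9 to column 2 gives 6.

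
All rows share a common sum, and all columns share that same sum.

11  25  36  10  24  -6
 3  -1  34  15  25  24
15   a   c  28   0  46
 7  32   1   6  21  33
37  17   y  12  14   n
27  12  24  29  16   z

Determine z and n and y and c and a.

Rows 1 and 2 both sum to 100, so that's the common total.
The known cells in row 6 total 108, leaving 100 − 108 = -8 for the blank.
The known cells in column 2 total 85, leaving 100 − 85 = 15 for the blank.
The known cells in column 6 total 89, leaving 100 − 89 = 11 for the blank.
The known cells in row 5 total 91, leaving 100 − 91 = 9 for the blank.
The known cells in row 3 total 104, leaving 100 − 104 = -4 for the blank.

z = -8, n = 11, y = 9, c = -4, a = 15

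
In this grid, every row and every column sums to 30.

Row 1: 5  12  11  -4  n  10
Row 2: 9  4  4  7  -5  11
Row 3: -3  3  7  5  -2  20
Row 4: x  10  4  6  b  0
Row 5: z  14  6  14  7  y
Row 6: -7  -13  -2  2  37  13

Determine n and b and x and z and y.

Row 1 has 5 + 12 + 11 − 4 + 10 = 34; the blank must be 30 − 34 = -4.
Column 5 has -4 − 5 − 2 + 7 + 37 = 33; the blank must be 30 − 33 = -3.
Row 4 has 10 + 4 + 6 − 3 + 0 = 17; the blank must be 30 − 17 = 13.
Column 1 has 5 + 9 − 3 + 13 − 7 = 17; the blank must be 30 − 17 = 13.
Row 5 has 13 + 14 + 6 + 14 + 7 = 54; the blank must be 30 − 54 = -24.

n = -4, b = -3, x = 13, z = 13, y = -24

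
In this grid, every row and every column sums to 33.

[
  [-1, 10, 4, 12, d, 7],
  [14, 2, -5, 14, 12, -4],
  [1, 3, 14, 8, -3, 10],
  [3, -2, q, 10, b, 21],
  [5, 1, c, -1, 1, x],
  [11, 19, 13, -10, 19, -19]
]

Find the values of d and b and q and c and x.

The known cells in row 1 total 32, leaving 33 − 32 = 1 for the blank.
The known cells in column 5 total 30, leaving 33 − 30 = 3 for the blank.
The known cells in column 6 total 15, leaving 33 − 15 = 18 for the blank.
The known cells in row 5 total 24, leaving 33 − 24 = 9 for the blank.
The known cells in row 4 total 35, leaving 33 − 35 = -2 for the blank.

d = 1, b = 3, q = -2, c = 9, x = 18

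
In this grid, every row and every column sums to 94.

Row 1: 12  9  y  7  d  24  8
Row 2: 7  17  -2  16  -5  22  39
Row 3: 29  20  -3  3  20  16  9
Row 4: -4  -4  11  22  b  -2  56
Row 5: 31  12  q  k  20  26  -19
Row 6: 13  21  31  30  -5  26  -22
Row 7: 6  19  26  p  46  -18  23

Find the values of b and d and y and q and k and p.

Row 4: -4 − 4 + 11 + 22 − 2 + 56 = 79, so its missing entry is 94 − 79 = 15.
Column 5: -5 + 20 + 15 + 20 − 5 + 46 = 91, so its missing entry is 94 − 91 = 3.
Row 1: 12 + 9 + 7 + 3 + 24 + 8 = 63, so its missing entry is 94 − 63 = 31.
Column 3: 31 − 2 − 3 + 11 + 31 + 26 = 94, so its missing entry is 94 − 94 = 0.
Row 5: 31 + 12 + 0 + 20 + 26 − 19 = 70, so its missing entry is 94 − 70 = 24.
Row 7: 6 + 19 + 26 + 46 − 18 + 23 = 102, so its missing entry is 94 − 102 = -8.

b = 15, d = 3, y = 31, q = 0, k = 24, p = -8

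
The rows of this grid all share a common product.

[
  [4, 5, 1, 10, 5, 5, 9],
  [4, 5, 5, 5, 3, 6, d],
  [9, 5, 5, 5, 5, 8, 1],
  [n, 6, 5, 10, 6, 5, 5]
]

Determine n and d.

n = 1, d = 5

Rows 1 and 3 each multiply to 45000, so every row has product 45000.
Row 4: 6×5×10×6×5×5 = 45000, so the missing entry is 45000 ÷ 45000 = 1.
Row 2: 4×5×5×5×3×6 = 9000, so the missing entry is 45000 ÷ 9000 = 5.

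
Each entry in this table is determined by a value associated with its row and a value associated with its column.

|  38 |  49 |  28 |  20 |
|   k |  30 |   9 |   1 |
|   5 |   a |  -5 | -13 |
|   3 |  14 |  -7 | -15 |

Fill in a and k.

a = 16, k = 19

The difference between any two rows is the same in every column — this is an addition table with the headers hidden.
Row 3 minus row 1 is -13 − 20 = -33, so its entry in column 2 is 49 + (-33) = 16.
Row 2 minus row 1 is 1 − 20 = -19, so its entry in column 1 is 38 + (-19) = 19.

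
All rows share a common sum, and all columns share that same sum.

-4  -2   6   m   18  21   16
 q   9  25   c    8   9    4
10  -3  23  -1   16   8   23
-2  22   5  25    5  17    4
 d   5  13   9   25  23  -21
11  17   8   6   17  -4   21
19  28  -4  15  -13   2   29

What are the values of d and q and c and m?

Rows 3 and 4 both sum to 76, so that's the common total.
Row 5 has 5 + 13 + 9 + 25 + 23 − 21 = 54; the blank must be 76 − 54 = 22.
Column 1 has -4 + 10 − 2 + 22 + 11 + 19 = 56; the blank must be 76 − 56 = 20.
Row 2 has 20 + 9 + 25 + 8 + 9 + 4 = 75; the blank must be 76 − 75 = 1.
Row 1 has -4 − 2 + 6 + 18 + 21 + 16 = 55; the blank must be 76 − 55 = 21.

d = 22, q = 20, c = 1, m = 21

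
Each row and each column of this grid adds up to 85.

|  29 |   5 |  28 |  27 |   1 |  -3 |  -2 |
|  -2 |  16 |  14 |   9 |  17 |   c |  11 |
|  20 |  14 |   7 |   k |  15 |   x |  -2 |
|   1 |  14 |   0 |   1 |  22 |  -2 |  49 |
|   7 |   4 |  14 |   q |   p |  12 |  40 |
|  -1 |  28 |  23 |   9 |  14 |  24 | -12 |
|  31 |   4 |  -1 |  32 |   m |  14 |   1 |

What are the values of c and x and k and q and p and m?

c = 20, x = 20, k = 11, q = -4, p = 12, m = 4

The known cells in row 2 total 65, leaving 85 − 65 = 20 for the blank.
The known cells in row 7 total 81, leaving 85 − 81 = 4 for the blank.
The known cells in column 5 total 73, leaving 85 − 73 = 12 for the blank.
The known cells in row 5 total 89, leaving 85 − 89 = -4 for the blank.
The known cells in column 4 total 74, leaving 85 − 74 = 11 for the blank.
The known cells in row 3 total 65, leaving 85 − 65 = 20 for the blank.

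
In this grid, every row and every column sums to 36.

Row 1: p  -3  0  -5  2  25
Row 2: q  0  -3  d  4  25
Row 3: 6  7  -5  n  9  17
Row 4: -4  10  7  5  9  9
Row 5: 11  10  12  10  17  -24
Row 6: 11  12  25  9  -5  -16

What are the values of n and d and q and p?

n = 2, d = 15, q = -5, p = 17

Row 3 has 6 + 7 − 5 + 9 + 17 = 34; the blank must be 36 − 34 = 2.
Column 4 has -5 + 2 + 5 + 10 + 9 = 21; the blank must be 36 − 21 = 15.
Row 2 has 0 − 3 + 15 + 4 + 25 = 41; the blank must be 36 − 41 = -5.
Row 1 has -3 + 0 − 5 + 2 + 25 = 19; the blank must be 36 − 19 = 17.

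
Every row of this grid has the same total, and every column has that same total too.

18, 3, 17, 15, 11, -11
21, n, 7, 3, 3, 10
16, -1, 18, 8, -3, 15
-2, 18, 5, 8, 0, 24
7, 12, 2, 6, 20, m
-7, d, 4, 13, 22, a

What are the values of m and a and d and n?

Rows 1 and 3 both sum to 53, so that's the common total.
The known cells in row 2 total 44, leaving 53 − 44 = 9 for the blank.
The known cells in row 5 total 47, leaving 53 − 47 = 6 for the blank.
The known cells in column 6 total 44, leaving 53 − 44 = 9 for the blank.
The known cells in row 6 total 41, leaving 53 − 41 = 12 for the blank.

m = 6, a = 9, d = 12, n = 9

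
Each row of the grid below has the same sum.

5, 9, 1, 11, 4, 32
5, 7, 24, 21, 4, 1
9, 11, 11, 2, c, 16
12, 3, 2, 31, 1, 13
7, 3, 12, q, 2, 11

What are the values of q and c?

q = 27, c = 13

The complete rows each total 62.
Row 5 is missing 62 − 35 = 27 (since 7 + 3 + 12 + 2 + 11 = 35).
Row 3 is missing 62 − 49 = 13 (since 9 + 11 + 11 + 2 + 16 = 49).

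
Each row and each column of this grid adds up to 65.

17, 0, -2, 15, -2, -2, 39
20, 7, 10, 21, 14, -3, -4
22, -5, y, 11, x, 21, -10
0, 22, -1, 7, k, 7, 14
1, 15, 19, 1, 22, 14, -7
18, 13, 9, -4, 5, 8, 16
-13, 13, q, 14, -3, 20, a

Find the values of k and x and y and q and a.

The known cells in row 4 total 49, leaving 65 − 49 = 16 for the blank.
The known cells in column 5 total 52, leaving 65 − 52 = 13 for the blank.
The known cells in row 3 total 52, leaving 65 − 52 = 13 for the blank.
The known cells in column 3 total 48, leaving 65 − 48 = 17 for the blank.
The known cells in row 7 total 48, leaving 65 − 48 = 17 for the blank.

k = 16, x = 13, y = 13, q = 17, a = 17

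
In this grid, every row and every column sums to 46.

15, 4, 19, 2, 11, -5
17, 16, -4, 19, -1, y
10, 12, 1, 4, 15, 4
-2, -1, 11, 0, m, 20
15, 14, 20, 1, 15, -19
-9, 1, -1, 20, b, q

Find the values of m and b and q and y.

Row 4: -2 − 1 + 11 + 0 + 20 = 28, so its missing entry is 46 − 28 = 18.
Column 5: 11 − 1 + 15 + 18 + 15 = 58, so its missing entry is 46 − 58 = -12.
Row 6: -9 + 1 − 1 + 20 − 12 = -1, so its missing entry is 46 − (-1) = 47.
Row 2: 17 + 16 − 4 + 19 − 1 = 47, so its missing entry is 46 − 47 = -1.

m = 18, b = -12, q = 47, y = -1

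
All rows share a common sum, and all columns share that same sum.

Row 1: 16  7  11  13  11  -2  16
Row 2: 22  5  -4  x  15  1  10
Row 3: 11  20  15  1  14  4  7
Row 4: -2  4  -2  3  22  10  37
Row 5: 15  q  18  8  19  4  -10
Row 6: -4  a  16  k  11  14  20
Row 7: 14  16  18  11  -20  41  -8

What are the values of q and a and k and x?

Rows 1 and 3 both sum to 72, so that's the common total.
Row 2: 22 + 5 − 4 + 15 + 1 + 10 = 49, so its missing entry is 72 − 49 = 23.
Column 4: 13 + 23 + 1 + 3 + 8 + 11 = 59, so its missing entry is 72 − 59 = 13.
Row 5: 15 + 18 + 8 + 19 + 4 − 10 = 54, so its missing entry is 72 − 54 = 18.
Row 6: -4 + 16 + 13 + 11 + 14 + 20 = 70, so its missing entry is 72 − 70 = 2.

q = 18, a = 2, k = 13, x = 23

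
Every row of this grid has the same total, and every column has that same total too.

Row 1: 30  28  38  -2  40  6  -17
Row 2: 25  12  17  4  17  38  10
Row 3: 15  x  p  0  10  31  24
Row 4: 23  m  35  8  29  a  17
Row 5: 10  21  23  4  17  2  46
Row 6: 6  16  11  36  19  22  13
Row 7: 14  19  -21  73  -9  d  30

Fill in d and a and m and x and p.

Rows 1 and 2 both sum to 123, so that's the common total.
Row 7 has 14 + 19 − 21 + 73 − 9 + 30 = 106; the blank must be 123 − 106 = 17.
Column 3 has 38 + 17 + 35 + 23 + 11 − 21 = 103; the blank must be 123 − 103 = 20.
Row 3 has 15 + 20 + 0 + 10 + 31 + 24 = 100; the blank must be 123 − 100 = 23.
Column 2 has 28 + 12 + 23 + 21 + 16 + 19 = 119; the blank must be 123 − 119 = 4.
Row 4 has 23 + 4 + 35 + 8 + 29 + 17 = 116; the blank must be 123 − 116 = 7.

d = 17, a = 7, m = 4, x = 23, p = 20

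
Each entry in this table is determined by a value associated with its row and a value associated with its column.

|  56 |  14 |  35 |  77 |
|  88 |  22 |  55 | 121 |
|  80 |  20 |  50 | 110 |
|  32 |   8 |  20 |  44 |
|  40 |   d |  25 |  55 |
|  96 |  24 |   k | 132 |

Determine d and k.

d = 10, k = 60

Each row is a constant multiple of every other row — this is a multiplication table with the headers hidden.
Row 5 is 55/77 = 5/7 times row 1, so its entry in column 2 is 14 × 5/7 = 10.
Row 6 is 132/77 = 12/7 times row 1, so its entry in column 3 is 35 × 12/7 = 60.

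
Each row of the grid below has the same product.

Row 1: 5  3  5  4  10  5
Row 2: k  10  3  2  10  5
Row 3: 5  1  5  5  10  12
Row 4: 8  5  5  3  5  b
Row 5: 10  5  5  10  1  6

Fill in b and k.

Rows 3 and 5 each multiply to 15000, so every row has product 15000.
Row 4: 8×5×5×3×5 = 3000, so the missing entry is 15000 ÷ 3000 = 5.
Row 2: 10×3×2×10×5 = 3000, so the missing entry is 15000 ÷ 3000 = 5.

b = 5, k = 5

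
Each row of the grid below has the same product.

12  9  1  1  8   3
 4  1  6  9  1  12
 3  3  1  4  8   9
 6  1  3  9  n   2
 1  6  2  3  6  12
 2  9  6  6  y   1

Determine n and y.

n = 8, y = 4

Rows 1 and 3 each multiply to 2592, so every row has product 2592.
Row 4: 6×1×3×9×2 = 324, so the missing entry is 2592 ÷ 324 = 8.
Row 6: 2×9×6×6×1 = 648, so the missing entry is 2592 ÷ 648 = 4.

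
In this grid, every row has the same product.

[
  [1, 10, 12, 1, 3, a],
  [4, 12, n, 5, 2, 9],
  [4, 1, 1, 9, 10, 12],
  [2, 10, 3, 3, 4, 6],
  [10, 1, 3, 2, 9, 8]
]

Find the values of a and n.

Rows 3 and 4 each multiply to 4320, so every row has product 4320.
Row 1: 1×10×12×1×3 = 360, so the missing entry is 4320 ÷ 360 = 12.
Row 2: 4×12×5×2×9 = 4320, so the missing entry is 4320 ÷ 4320 = 1.

a = 12, n = 1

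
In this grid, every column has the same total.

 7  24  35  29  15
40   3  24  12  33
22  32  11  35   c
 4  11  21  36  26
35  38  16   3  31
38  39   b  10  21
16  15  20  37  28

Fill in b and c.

b = 35, c = 8

Column 1 sums to 162 and so does column 2; that's the common total.
In column 3 the known cells total 127, leaving 162 − 127 = 35.
In column 5 the known cells total 154, leaving 162 − 154 = 8.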